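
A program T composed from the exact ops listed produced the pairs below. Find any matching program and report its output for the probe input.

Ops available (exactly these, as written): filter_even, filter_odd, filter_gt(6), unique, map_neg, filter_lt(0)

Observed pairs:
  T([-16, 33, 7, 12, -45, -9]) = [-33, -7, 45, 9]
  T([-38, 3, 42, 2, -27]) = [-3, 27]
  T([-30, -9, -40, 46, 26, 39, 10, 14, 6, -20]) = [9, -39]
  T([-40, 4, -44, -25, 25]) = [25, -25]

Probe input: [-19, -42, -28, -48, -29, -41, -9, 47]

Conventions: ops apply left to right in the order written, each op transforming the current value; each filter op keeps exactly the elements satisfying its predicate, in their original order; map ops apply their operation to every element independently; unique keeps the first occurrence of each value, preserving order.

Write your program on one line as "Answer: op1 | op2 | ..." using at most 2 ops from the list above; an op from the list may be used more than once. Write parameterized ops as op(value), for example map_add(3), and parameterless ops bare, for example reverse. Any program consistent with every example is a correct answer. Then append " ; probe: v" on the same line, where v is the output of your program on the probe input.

map_neg | filter_odd ; probe: [19, 29, 41, 9, -47]

Check, running the answer program on each example:
  [-16, 33, 7, 12, -45, -9] -> [16, -33, -7, -12, 45, 9] -> [-33, -7, 45, 9]
  [-38, 3, 42, 2, -27] -> [38, -3, -42, -2, 27] -> [-3, 27]
  [-30, -9, -40, 46, 26, 39, 10, 14, 6, -20] -> [30, 9, 40, -46, -26, -39, -10, -14, -6, 20] -> [9, -39]
  [-40, 4, -44, -25, 25] -> [40, -4, 44, 25, -25] -> [25, -25]
  probe: [-19, -42, -28, -48, -29, -41, -9, 47] -> [19, 42, 28, 48, 29, 41, 9, -47] -> [19, 29, 41, 9, -47]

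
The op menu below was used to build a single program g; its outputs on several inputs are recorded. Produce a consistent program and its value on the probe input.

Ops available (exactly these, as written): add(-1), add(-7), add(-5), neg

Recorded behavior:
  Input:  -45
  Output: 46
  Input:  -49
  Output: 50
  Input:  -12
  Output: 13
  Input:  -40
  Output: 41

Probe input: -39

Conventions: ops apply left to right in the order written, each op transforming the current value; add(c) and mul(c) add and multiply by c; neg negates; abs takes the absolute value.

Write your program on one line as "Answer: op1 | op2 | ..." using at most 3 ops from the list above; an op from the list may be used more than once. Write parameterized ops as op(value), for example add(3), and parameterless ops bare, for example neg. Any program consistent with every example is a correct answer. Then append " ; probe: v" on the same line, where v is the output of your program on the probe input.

add(-1) | neg ; probe: 40

Check, running the answer program on each example:
  -45 -> -46 -> 46
  -49 -> -50 -> 50
  -12 -> -13 -> 13
  -40 -> -41 -> 41
  probe: -39 -> -40 -> 40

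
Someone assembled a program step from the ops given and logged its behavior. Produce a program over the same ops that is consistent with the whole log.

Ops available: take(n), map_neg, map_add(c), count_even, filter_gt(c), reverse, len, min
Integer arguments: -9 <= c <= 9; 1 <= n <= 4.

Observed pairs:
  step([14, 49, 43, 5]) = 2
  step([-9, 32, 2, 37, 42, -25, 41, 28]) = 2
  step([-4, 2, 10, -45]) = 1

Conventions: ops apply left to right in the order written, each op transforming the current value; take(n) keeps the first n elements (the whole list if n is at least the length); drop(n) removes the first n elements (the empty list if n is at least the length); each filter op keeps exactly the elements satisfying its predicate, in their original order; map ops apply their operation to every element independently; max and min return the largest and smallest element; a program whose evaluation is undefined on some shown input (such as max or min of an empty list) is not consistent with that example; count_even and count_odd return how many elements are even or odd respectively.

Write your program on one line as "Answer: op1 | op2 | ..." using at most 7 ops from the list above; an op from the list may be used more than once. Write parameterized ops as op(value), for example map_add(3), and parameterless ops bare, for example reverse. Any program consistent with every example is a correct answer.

reverse | take(3) | filter_gt(6) | reverse | map_neg | len

Check, running the answer program on each example:
  [14, 49, 43, 5] -> [5, 43, 49, 14] -> [5, 43, 49] -> [43, 49] -> [49, 43] -> [-49, -43] -> 2
  [-9, 32, 2, 37, 42, -25, 41, 28] -> [28, 41, -25, 42, 37, 2, 32, -9] -> [28, 41, -25] -> [28, 41] -> [41, 28] -> [-41, -28] -> 2
  [-4, 2, 10, -45] -> [-45, 10, 2, -4] -> [-45, 10, 2] -> [10] -> [10] -> [-10] -> 1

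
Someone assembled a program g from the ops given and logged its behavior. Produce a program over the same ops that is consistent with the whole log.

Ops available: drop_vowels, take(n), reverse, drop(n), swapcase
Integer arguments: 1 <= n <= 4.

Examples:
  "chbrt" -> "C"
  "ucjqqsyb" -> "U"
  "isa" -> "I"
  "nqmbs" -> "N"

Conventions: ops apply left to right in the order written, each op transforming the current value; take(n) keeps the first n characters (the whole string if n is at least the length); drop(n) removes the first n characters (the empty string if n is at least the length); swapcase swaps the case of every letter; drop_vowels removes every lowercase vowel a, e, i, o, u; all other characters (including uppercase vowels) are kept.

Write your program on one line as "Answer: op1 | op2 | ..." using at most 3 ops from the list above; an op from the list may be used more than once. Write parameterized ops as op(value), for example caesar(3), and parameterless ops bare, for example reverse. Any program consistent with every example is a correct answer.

swapcase | take(1)

Check, running the answer program on each example:
  "chbrt" -> "CHBRT" -> "C"
  "ucjqqsyb" -> "UCJQQSYB" -> "U"
  "isa" -> "ISA" -> "I"
  "nqmbs" -> "NQMBS" -> "N"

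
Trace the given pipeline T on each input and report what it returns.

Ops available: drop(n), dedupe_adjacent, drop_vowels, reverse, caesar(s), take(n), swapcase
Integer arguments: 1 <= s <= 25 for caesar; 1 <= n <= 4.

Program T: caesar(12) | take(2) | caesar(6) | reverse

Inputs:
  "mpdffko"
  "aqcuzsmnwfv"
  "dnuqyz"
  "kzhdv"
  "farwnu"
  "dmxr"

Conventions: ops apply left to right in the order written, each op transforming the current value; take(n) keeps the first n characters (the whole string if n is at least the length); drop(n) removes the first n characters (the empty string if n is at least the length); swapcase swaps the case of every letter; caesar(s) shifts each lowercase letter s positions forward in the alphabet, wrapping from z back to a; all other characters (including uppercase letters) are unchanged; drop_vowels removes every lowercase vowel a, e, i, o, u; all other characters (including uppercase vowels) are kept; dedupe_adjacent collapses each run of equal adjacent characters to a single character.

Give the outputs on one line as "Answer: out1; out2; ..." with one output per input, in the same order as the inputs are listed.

Execution, op by op:
  "mpdffko" -> "ybprrwa" -> "yb" -> "eh" -> "he"
  "aqcuzsmnwfv" -> "mcogleyzirh" -> "mc" -> "si" -> "is"
  "dnuqyz" -> "pzgckl" -> "pz" -> "vf" -> "fv"
  "kzhdv" -> "wltph" -> "wl" -> "cr" -> "rc"
  "farwnu" -> "rmdizg" -> "rm" -> "xs" -> "sx"
  "dmxr" -> "pyjd" -> "py" -> "ve" -> "ev"

"he"; "is"; "fv"; "rc"; "sx"; "ev"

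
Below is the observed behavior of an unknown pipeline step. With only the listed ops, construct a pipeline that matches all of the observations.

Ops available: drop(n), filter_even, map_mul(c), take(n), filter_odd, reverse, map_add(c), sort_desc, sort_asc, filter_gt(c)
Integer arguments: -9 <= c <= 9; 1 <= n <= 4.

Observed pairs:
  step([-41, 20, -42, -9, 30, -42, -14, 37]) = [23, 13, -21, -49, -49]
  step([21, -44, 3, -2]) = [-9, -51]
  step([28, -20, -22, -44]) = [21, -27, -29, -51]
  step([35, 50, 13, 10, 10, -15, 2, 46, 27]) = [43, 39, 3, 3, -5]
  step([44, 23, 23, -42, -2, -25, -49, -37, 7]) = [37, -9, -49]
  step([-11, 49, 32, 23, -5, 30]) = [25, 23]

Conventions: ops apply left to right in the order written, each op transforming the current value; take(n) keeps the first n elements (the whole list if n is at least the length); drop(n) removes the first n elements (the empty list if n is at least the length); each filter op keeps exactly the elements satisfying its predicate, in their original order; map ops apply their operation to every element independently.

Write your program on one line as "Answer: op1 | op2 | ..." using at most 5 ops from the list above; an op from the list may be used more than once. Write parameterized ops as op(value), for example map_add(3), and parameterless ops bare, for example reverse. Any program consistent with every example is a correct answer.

sort_asc | reverse | filter_even | map_add(-7)

Check, running the answer program on each example:
  [-41, 20, -42, -9, 30, -42, -14, 37] -> [-42, -42, -41, -14, -9, 20, 30, 37] -> [37, 30, 20, -9, -14, -41, -42, -42] -> [30, 20, -14, -42, -42] -> [23, 13, -21, -49, -49]
  [21, -44, 3, -2] -> [-44, -2, 3, 21] -> [21, 3, -2, -44] -> [-2, -44] -> [-9, -51]
  [28, -20, -22, -44] -> [-44, -22, -20, 28] -> [28, -20, -22, -44] -> [28, -20, -22, -44] -> [21, -27, -29, -51]
  [35, 50, 13, 10, 10, -15, 2, 46, 27] -> [-15, 2, 10, 10, 13, 27, 35, 46, 50] -> [50, 46, 35, 27, 13, 10, 10, 2, -15] -> [50, 46, 10, 10, 2] -> [43, 39, 3, 3, -5]
  [44, 23, 23, -42, -2, -25, -49, -37, 7] -> [-49, -42, -37, -25, -2, 7, 23, 23, 44] -> [44, 23, 23, 7, -2, -25, -37, -42, -49] -> [44, -2, -42] -> [37, -9, -49]
  [-11, 49, 32, 23, -5, 30] -> [-11, -5, 23, 30, 32, 49] -> [49, 32, 30, 23, -5, -11] -> [32, 30] -> [25, 23]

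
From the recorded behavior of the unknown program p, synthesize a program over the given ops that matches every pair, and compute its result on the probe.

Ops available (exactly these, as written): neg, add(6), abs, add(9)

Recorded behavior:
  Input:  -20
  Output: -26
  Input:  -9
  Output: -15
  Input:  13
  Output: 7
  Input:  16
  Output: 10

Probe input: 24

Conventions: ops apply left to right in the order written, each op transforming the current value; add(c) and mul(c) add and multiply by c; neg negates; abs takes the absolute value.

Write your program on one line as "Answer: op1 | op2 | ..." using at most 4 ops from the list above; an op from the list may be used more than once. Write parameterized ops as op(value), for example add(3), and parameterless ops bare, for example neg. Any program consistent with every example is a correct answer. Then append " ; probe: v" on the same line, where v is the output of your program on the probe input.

neg | add(6) | neg ; probe: 18

Check, running the answer program on each example:
  -20 -> 20 -> 26 -> -26
  -9 -> 9 -> 15 -> -15
  13 -> -13 -> -7 -> 7
  16 -> -16 -> -10 -> 10
  probe: 24 -> -24 -> -18 -> 18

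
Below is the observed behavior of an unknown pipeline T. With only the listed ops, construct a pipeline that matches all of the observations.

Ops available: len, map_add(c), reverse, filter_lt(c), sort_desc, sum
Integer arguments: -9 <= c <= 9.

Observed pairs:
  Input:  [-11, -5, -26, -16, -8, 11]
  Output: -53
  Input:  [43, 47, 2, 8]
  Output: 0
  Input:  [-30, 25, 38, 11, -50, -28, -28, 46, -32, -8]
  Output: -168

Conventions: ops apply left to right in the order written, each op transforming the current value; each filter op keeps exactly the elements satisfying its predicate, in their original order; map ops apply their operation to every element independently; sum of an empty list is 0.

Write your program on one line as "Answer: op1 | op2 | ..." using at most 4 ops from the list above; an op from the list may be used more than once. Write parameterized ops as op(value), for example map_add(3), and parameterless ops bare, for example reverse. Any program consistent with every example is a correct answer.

filter_lt(-8) | sort_desc | sum

Check, running the answer program on each example:
  [-11, -5, -26, -16, -8, 11] -> [-11, -26, -16] -> [-11, -16, -26] -> -53
  [43, 47, 2, 8] -> [] -> [] -> 0
  [-30, 25, 38, 11, -50, -28, -28, 46, -32, -8] -> [-30, -50, -28, -28, -32] -> [-28, -28, -30, -32, -50] -> -168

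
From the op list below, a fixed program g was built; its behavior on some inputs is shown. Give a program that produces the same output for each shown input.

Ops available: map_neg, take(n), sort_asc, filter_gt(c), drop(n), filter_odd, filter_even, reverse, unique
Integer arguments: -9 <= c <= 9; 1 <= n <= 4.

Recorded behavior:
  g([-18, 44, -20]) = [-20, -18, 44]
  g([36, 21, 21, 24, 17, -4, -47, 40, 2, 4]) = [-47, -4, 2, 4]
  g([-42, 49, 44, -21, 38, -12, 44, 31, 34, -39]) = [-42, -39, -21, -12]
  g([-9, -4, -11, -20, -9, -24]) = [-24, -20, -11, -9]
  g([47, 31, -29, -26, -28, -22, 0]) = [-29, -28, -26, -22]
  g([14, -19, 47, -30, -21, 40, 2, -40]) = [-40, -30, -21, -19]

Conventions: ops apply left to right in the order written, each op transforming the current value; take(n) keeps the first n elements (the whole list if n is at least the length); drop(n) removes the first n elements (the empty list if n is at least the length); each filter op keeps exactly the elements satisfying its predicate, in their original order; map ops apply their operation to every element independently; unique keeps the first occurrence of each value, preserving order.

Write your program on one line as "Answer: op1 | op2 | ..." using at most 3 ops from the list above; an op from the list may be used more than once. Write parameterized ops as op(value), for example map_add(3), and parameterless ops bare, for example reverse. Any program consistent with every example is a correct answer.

sort_asc | take(4)

Check, running the answer program on each example:
  [-18, 44, -20] -> [-20, -18, 44] -> [-20, -18, 44]
  [36, 21, 21, 24, 17, -4, -47, 40, 2, 4] -> [-47, -4, 2, 4, 17, 21, 21, 24, 36, 40] -> [-47, -4, 2, 4]
  [-42, 49, 44, -21, 38, -12, 44, 31, 34, -39] -> [-42, -39, -21, -12, 31, 34, 38, 44, 44, 49] -> [-42, -39, -21, -12]
  [-9, -4, -11, -20, -9, -24] -> [-24, -20, -11, -9, -9, -4] -> [-24, -20, -11, -9]
  [47, 31, -29, -26, -28, -22, 0] -> [-29, -28, -26, -22, 0, 31, 47] -> [-29, -28, -26, -22]
  [14, -19, 47, -30, -21, 40, 2, -40] -> [-40, -30, -21, -19, 2, 14, 40, 47] -> [-40, -30, -21, -19]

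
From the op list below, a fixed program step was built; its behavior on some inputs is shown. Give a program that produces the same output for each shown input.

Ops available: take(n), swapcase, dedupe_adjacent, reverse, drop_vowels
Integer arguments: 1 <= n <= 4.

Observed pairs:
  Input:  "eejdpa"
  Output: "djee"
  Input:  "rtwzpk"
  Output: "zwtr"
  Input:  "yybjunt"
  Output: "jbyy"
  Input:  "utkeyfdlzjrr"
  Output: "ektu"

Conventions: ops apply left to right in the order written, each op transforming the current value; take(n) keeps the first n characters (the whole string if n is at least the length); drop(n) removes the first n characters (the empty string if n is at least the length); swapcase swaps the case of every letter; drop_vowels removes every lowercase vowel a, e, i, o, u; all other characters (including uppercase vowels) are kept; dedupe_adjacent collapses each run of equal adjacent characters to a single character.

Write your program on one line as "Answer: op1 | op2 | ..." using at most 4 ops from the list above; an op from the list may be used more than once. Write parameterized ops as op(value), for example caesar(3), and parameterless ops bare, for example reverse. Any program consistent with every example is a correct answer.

swapcase | take(4) | swapcase | reverse

Check, running the answer program on each example:
  "eejdpa" -> "EEJDPA" -> "EEJD" -> "eejd" -> "djee"
  "rtwzpk" -> "RTWZPK" -> "RTWZ" -> "rtwz" -> "zwtr"
  "yybjunt" -> "YYBJUNT" -> "YYBJ" -> "yybj" -> "jbyy"
  "utkeyfdlzjrr" -> "UTKEYFDLZJRR" -> "UTKE" -> "utke" -> "ektu"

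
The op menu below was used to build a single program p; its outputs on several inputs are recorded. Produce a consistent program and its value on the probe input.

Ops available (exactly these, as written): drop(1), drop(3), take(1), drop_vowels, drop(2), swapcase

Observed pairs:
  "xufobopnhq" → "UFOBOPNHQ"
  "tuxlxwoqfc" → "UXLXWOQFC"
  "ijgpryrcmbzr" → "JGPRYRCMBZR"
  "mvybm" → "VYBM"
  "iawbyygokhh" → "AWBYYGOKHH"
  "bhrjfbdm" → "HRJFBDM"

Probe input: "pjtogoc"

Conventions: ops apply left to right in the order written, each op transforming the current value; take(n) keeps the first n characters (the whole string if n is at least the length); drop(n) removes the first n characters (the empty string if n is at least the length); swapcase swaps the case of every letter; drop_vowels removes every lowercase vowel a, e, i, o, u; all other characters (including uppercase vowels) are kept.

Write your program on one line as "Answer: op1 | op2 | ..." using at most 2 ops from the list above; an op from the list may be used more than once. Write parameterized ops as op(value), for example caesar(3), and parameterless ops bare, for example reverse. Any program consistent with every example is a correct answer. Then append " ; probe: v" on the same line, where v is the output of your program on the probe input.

drop(1) | swapcase ; probe: "JTOGOC"

Check, running the answer program on each example:
  "xufobopnhq" -> "ufobopnhq" -> "UFOBOPNHQ"
  "tuxlxwoqfc" -> "uxlxwoqfc" -> "UXLXWOQFC"
  "ijgpryrcmbzr" -> "jgpryrcmbzr" -> "JGPRYRCMBZR"
  "mvybm" -> "vybm" -> "VYBM"
  "iawbyygokhh" -> "awbyygokhh" -> "AWBYYGOKHH"
  "bhrjfbdm" -> "hrjfbdm" -> "HRJFBDM"
  probe: "pjtogoc" -> "jtogoc" -> "JTOGOC"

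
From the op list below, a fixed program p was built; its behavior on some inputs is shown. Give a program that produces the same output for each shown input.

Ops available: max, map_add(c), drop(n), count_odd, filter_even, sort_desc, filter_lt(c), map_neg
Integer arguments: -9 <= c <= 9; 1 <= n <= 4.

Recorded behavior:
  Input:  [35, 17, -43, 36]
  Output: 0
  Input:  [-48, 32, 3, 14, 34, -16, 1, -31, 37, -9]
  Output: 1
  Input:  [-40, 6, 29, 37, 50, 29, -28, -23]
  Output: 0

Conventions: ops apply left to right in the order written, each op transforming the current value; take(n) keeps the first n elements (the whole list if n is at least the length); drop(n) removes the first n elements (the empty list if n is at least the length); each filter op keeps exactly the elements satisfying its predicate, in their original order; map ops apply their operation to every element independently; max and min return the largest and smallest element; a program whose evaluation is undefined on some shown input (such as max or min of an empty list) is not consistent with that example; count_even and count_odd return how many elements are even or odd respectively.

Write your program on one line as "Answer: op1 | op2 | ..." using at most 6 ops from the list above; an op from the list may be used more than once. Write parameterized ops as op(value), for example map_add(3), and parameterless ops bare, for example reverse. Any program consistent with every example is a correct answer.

map_neg | drop(4) | drop(4) | filter_lt(9) | count_odd

Check, running the answer program on each example:
  [35, 17, -43, 36] -> [-35, -17, 43, -36] -> [] -> [] -> [] -> 0
  [-48, 32, 3, 14, 34, -16, 1, -31, 37, -9] -> [48, -32, -3, -14, -34, 16, -1, 31, -37, 9] -> [-34, 16, -1, 31, -37, 9] -> [-37, 9] -> [-37] -> 1
  [-40, 6, 29, 37, 50, 29, -28, -23] -> [40, -6, -29, -37, -50, -29, 28, 23] -> [-50, -29, 28, 23] -> [] -> [] -> 0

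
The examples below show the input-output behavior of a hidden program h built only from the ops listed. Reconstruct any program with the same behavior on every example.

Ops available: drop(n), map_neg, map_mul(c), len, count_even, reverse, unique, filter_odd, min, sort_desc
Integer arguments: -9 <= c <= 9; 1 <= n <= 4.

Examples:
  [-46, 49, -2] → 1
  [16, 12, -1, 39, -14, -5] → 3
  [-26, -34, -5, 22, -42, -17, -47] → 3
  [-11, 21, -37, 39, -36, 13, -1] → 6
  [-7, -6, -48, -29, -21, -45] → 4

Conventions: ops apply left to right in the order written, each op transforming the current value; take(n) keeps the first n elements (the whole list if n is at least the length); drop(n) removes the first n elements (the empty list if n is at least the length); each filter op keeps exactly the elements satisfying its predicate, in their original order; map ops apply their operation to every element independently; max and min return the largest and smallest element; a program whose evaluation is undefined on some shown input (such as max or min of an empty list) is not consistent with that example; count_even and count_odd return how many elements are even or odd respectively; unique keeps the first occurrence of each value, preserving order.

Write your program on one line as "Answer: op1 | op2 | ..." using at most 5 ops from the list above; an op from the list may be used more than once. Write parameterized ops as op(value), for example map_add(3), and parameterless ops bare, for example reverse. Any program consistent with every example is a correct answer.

filter_odd | map_mul(-2) | sort_desc | reverse | len

Check, running the answer program on each example:
  [-46, 49, -2] -> [49] -> [-98] -> [-98] -> [-98] -> 1
  [16, 12, -1, 39, -14, -5] -> [-1, 39, -5] -> [2, -78, 10] -> [10, 2, -78] -> [-78, 2, 10] -> 3
  [-26, -34, -5, 22, -42, -17, -47] -> [-5, -17, -47] -> [10, 34, 94] -> [94, 34, 10] -> [10, 34, 94] -> 3
  [-11, 21, -37, 39, -36, 13, -1] -> [-11, 21, -37, 39, 13, -1] -> [22, -42, 74, -78, -26, 2] -> [74, 22, 2, -26, -42, -78] -> [-78, -42, -26, 2, 22, 74] -> 6
  [-7, -6, -48, -29, -21, -45] -> [-7, -29, -21, -45] -> [14, 58, 42, 90] -> [90, 58, 42, 14] -> [14, 42, 58, 90] -> 4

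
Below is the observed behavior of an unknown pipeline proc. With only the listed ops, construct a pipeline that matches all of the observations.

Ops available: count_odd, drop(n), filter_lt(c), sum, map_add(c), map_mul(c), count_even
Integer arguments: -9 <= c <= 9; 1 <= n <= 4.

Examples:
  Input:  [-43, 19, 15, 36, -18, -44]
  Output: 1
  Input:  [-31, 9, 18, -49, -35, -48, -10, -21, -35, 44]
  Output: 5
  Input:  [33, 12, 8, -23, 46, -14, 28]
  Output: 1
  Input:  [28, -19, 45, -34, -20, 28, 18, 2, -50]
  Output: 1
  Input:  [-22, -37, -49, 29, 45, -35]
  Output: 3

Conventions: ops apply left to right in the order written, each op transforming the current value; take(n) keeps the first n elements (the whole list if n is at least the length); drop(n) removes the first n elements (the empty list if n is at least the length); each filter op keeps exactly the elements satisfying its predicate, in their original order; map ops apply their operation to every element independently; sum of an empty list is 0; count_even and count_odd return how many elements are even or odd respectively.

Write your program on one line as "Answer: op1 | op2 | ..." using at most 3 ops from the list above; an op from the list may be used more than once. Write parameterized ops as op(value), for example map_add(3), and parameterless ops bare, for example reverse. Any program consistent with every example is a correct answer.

filter_lt(-2) | count_odd

Check, running the answer program on each example:
  [-43, 19, 15, 36, -18, -44] -> [-43, -18, -44] -> 1
  [-31, 9, 18, -49, -35, -48, -10, -21, -35, 44] -> [-31, -49, -35, -48, -10, -21, -35] -> 5
  [33, 12, 8, -23, 46, -14, 28] -> [-23, -14] -> 1
  [28, -19, 45, -34, -20, 28, 18, 2, -50] -> [-19, -34, -20, -50] -> 1
  [-22, -37, -49, 29, 45, -35] -> [-22, -37, -49, -35] -> 3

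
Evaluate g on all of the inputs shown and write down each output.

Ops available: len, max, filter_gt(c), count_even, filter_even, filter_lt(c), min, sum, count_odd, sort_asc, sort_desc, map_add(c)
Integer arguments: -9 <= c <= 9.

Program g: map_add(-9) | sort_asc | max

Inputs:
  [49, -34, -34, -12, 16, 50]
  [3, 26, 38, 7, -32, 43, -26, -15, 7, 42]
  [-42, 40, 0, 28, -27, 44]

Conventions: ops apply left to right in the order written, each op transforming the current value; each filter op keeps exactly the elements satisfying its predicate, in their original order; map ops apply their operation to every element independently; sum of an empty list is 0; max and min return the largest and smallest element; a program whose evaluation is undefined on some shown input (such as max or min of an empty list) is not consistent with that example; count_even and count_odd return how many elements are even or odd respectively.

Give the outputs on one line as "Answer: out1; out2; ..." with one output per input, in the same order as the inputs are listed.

41; 34; 35

Execution, op by op:
  [49, -34, -34, -12, 16, 50] -> [40, -43, -43, -21, 7, 41] -> [-43, -43, -21, 7, 40, 41] -> 41
  [3, 26, 38, 7, -32, 43, -26, -15, 7, 42] -> [-6, 17, 29, -2, -41, 34, -35, -24, -2, 33] -> [-41, -35, -24, -6, -2, -2, 17, 29, 33, 34] -> 34
  [-42, 40, 0, 28, -27, 44] -> [-51, 31, -9, 19, -36, 35] -> [-51, -36, -9, 19, 31, 35] -> 35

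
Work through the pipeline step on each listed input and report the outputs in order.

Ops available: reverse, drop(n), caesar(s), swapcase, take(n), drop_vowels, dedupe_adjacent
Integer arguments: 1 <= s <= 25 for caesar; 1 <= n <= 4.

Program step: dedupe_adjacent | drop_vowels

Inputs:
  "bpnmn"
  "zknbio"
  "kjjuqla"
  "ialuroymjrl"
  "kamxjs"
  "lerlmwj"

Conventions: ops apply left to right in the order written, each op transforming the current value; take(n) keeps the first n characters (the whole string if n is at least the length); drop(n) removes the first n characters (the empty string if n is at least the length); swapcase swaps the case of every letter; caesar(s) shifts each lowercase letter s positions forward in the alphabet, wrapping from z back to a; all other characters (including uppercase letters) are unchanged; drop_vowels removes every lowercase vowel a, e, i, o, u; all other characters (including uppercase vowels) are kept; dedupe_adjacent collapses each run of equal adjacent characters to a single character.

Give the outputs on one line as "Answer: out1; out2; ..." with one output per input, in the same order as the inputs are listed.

Execution, op by op:
  "bpnmn" -> "bpnmn" -> "bpnmn"
  "zknbio" -> "zknbio" -> "zknb"
  "kjjuqla" -> "kjuqla" -> "kjql"
  "ialuroymjrl" -> "ialuroymjrl" -> "lrymjrl"
  "kamxjs" -> "kamxjs" -> "kmxjs"
  "lerlmwj" -> "lerlmwj" -> "lrlmwj"

"bpnmn"; "zknb"; "kjql"; "lrymjrl"; "kmxjs"; "lrlmwj"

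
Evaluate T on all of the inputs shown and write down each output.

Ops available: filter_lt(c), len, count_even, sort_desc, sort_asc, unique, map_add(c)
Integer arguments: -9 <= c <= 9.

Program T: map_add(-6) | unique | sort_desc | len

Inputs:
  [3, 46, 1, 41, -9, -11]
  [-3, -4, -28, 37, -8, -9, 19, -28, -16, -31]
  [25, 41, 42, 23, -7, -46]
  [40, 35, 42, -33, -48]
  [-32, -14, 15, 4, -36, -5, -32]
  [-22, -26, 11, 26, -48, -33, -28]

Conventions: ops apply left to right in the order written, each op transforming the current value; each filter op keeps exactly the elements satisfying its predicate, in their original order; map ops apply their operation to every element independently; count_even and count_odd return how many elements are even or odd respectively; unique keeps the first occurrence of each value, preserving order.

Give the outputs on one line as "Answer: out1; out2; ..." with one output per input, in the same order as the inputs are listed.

6; 9; 6; 5; 6; 7

Execution, op by op:
  [3, 46, 1, 41, -9, -11] -> [-3, 40, -5, 35, -15, -17] -> [-3, 40, -5, 35, -15, -17] -> [40, 35, -3, -5, -15, -17] -> 6
  [-3, -4, -28, 37, -8, -9, 19, -28, -16, -31] -> [-9, -10, -34, 31, -14, -15, 13, -34, -22, -37] -> [-9, -10, -34, 31, -14, -15, 13, -22, -37] -> [31, 13, -9, -10, -14, -15, -22, -34, -37] -> 9
  [25, 41, 42, 23, -7, -46] -> [19, 35, 36, 17, -13, -52] -> [19, 35, 36, 17, -13, -52] -> [36, 35, 19, 17, -13, -52] -> 6
  [40, 35, 42, -33, -48] -> [34, 29, 36, -39, -54] -> [34, 29, 36, -39, -54] -> [36, 34, 29, -39, -54] -> 5
  [-32, -14, 15, 4, -36, -5, -32] -> [-38, -20, 9, -2, -42, -11, -38] -> [-38, -20, 9, -2, -42, -11] -> [9, -2, -11, -20, -38, -42] -> 6
  [-22, -26, 11, 26, -48, -33, -28] -> [-28, -32, 5, 20, -54, -39, -34] -> [-28, -32, 5, 20, -54, -39, -34] -> [20, 5, -28, -32, -34, -39, -54] -> 7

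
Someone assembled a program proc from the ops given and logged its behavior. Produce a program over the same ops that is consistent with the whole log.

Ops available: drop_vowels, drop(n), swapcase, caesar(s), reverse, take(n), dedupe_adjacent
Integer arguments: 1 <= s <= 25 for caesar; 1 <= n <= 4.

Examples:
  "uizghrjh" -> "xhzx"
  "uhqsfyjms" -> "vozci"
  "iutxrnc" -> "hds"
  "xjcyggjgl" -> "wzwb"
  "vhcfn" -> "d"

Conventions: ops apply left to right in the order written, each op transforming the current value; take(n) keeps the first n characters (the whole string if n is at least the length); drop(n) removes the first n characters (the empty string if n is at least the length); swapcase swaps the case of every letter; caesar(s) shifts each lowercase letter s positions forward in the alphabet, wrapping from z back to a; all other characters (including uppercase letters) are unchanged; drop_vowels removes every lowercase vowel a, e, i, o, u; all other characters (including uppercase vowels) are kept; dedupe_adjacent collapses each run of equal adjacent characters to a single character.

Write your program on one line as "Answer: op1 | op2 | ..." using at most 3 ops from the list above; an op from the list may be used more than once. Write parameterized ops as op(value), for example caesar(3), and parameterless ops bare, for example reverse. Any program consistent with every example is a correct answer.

caesar(16) | drop(4) | dedupe_adjacent

Check, running the answer program on each example:
  "uizghrjh" -> "kypwxhzx" -> "xhzx" -> "xhzx"
  "uhqsfyjms" -> "kxgivozci" -> "vozci" -> "vozci"
  "iutxrnc" -> "ykjnhds" -> "hds" -> "hds"
  "xjcyggjgl" -> "nzsowwzwb" -> "wwzwb" -> "wzwb"
  "vhcfn" -> "lxsvd" -> "d" -> "d"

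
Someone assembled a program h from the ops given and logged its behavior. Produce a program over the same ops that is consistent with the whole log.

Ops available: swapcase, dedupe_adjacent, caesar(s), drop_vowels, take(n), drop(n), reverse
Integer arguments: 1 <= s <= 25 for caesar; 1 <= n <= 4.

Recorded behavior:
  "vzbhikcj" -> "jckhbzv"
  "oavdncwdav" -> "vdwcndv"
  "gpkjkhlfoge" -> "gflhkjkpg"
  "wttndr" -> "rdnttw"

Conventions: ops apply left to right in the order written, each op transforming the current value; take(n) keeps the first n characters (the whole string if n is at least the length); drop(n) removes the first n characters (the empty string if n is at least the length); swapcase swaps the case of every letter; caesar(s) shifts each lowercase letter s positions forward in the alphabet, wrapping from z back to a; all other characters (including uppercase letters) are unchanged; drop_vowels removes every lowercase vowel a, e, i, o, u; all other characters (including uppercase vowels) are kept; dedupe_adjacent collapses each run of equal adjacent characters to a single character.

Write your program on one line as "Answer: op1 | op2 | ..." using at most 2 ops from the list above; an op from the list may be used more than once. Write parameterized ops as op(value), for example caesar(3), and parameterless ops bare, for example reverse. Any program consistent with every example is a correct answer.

reverse | drop_vowels

Check, running the answer program on each example:
  "vzbhikcj" -> "jckihbzv" -> "jckhbzv"
  "oavdncwdav" -> "vadwcndvao" -> "vdwcndv"
  "gpkjkhlfoge" -> "egoflhkjkpg" -> "gflhkjkpg"
  "wttndr" -> "rdnttw" -> "rdnttw"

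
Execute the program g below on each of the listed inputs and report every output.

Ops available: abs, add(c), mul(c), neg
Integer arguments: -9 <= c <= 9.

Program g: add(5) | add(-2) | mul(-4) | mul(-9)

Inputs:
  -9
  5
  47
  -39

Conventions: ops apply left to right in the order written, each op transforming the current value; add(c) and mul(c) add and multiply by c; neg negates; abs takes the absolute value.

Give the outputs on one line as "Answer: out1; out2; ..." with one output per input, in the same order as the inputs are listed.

Execution, op by op:
  -9 -> -4 -> -6 -> 24 -> -216
  5 -> 10 -> 8 -> -32 -> 288
  47 -> 52 -> 50 -> -200 -> 1800
  -39 -> -34 -> -36 -> 144 -> -1296

-216; 288; 1800; -1296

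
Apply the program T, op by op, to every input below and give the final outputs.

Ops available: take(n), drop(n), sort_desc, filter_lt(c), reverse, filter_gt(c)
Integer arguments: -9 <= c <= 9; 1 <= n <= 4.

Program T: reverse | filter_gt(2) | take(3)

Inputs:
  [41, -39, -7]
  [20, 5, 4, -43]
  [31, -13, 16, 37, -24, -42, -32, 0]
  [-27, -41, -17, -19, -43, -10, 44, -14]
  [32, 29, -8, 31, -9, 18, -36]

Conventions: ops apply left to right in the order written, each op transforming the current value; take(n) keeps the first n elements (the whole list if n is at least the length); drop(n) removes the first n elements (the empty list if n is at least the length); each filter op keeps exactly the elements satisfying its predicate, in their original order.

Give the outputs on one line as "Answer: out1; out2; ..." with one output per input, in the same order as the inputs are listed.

Execution, op by op:
  [41, -39, -7] -> [-7, -39, 41] -> [41] -> [41]
  [20, 5, 4, -43] -> [-43, 4, 5, 20] -> [4, 5, 20] -> [4, 5, 20]
  [31, -13, 16, 37, -24, -42, -32, 0] -> [0, -32, -42, -24, 37, 16, -13, 31] -> [37, 16, 31] -> [37, 16, 31]
  [-27, -41, -17, -19, -43, -10, 44, -14] -> [-14, 44, -10, -43, -19, -17, -41, -27] -> [44] -> [44]
  [32, 29, -8, 31, -9, 18, -36] -> [-36, 18, -9, 31, -8, 29, 32] -> [18, 31, 29, 32] -> [18, 31, 29]

[41]; [4, 5, 20]; [37, 16, 31]; [44]; [18, 31, 29]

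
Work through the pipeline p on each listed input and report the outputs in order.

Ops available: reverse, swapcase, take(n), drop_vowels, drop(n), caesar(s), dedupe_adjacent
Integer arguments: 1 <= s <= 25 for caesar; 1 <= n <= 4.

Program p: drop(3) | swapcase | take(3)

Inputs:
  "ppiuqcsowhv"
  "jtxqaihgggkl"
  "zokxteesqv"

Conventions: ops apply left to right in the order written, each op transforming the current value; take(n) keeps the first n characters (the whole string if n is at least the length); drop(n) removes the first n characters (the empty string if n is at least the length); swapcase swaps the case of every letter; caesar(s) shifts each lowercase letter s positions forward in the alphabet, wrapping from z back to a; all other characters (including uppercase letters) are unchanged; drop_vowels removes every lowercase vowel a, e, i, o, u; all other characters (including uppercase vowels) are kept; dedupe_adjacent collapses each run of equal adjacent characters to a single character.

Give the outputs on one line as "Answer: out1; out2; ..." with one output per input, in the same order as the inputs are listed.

"UQC"; "QAI"; "XTE"

Execution, op by op:
  "ppiuqcsowhv" -> "uqcsowhv" -> "UQCSOWHV" -> "UQC"
  "jtxqaihgggkl" -> "qaihgggkl" -> "QAIHGGGKL" -> "QAI"
  "zokxteesqv" -> "xteesqv" -> "XTEESQV" -> "XTE"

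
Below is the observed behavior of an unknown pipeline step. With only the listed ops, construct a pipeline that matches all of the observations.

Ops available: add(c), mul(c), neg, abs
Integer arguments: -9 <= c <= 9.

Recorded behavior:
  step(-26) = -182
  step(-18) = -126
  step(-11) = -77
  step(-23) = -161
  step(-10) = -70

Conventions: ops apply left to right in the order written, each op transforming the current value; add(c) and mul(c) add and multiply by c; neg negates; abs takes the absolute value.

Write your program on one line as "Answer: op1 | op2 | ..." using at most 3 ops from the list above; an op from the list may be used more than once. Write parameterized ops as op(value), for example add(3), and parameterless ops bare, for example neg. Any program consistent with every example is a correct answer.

mul(-7) | neg

Check, running the answer program on each example:
  -26 -> 182 -> -182
  -18 -> 126 -> -126
  -11 -> 77 -> -77
  -23 -> 161 -> -161
  -10 -> 70 -> -70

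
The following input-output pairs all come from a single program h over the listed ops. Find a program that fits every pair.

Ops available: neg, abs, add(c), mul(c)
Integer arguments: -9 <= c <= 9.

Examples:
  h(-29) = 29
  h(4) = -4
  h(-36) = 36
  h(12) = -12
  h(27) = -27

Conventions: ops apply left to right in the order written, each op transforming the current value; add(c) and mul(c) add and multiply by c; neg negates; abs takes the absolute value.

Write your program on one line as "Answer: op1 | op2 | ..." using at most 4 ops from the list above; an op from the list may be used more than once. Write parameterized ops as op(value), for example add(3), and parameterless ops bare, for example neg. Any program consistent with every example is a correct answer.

add(-9) | add(1) | neg | add(-8)

Check, running the answer program on each example:
  -29 -> -38 -> -37 -> 37 -> 29
  4 -> -5 -> -4 -> 4 -> -4
  -36 -> -45 -> -44 -> 44 -> 36
  12 -> 3 -> 4 -> -4 -> -12
  27 -> 18 -> 19 -> -19 -> -27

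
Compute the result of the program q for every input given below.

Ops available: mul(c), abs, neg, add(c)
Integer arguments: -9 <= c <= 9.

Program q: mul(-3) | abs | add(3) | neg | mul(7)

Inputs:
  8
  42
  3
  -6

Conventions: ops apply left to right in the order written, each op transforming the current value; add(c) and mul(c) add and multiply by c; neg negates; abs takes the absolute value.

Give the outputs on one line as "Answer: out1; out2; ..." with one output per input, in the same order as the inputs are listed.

-189; -903; -84; -147

Execution, op by op:
  8 -> -24 -> 24 -> 27 -> -27 -> -189
  42 -> -126 -> 126 -> 129 -> -129 -> -903
  3 -> -9 -> 9 -> 12 -> -12 -> -84
  -6 -> 18 -> 18 -> 21 -> -21 -> -147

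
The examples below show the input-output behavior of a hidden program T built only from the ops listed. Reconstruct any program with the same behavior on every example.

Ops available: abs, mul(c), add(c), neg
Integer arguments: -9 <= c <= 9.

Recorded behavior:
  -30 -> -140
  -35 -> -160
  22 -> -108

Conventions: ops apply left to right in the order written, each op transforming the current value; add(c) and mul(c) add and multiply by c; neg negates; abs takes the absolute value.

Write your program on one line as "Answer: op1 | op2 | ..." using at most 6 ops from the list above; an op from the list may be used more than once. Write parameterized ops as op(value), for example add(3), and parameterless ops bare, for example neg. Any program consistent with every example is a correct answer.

abs | add(3) | mul(4) | neg | add(-8)

Check, running the answer program on each example:
  -30 -> 30 -> 33 -> 132 -> -132 -> -140
  -35 -> 35 -> 38 -> 152 -> -152 -> -160
  22 -> 22 -> 25 -> 100 -> -100 -> -108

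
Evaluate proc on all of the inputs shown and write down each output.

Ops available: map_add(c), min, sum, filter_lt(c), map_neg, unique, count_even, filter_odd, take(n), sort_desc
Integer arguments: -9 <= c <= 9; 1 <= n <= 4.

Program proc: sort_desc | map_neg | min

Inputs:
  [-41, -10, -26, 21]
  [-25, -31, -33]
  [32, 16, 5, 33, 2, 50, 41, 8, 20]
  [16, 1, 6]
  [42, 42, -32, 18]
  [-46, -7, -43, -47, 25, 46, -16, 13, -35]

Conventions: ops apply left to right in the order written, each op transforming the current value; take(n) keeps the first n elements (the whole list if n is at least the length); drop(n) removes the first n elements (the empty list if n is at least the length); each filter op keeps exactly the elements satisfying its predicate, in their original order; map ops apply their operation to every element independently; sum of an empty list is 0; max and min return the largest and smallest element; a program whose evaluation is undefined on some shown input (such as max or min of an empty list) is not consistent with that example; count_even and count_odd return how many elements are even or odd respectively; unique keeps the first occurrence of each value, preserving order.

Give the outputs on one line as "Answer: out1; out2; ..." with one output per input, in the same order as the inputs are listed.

-21; 25; -50; -16; -42; -46

Execution, op by op:
  [-41, -10, -26, 21] -> [21, -10, -26, -41] -> [-21, 10, 26, 41] -> -21
  [-25, -31, -33] -> [-25, -31, -33] -> [25, 31, 33] -> 25
  [32, 16, 5, 33, 2, 50, 41, 8, 20] -> [50, 41, 33, 32, 20, 16, 8, 5, 2] -> [-50, -41, -33, -32, -20, -16, -8, -5, -2] -> -50
  [16, 1, 6] -> [16, 6, 1] -> [-16, -6, -1] -> -16
  [42, 42, -32, 18] -> [42, 42, 18, -32] -> [-42, -42, -18, 32] -> -42
  [-46, -7, -43, -47, 25, 46, -16, 13, -35] -> [46, 25, 13, -7, -16, -35, -43, -46, -47] -> [-46, -25, -13, 7, 16, 35, 43, 46, 47] -> -46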